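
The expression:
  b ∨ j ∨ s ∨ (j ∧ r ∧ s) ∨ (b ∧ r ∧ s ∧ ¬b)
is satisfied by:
  {b: True, s: True, j: True}
  {b: True, s: True, j: False}
  {b: True, j: True, s: False}
  {b: True, j: False, s: False}
  {s: True, j: True, b: False}
  {s: True, j: False, b: False}
  {j: True, s: False, b: False}


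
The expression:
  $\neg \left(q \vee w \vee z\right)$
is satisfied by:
  {q: False, w: False, z: False}


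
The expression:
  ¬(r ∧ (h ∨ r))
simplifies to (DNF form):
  ¬r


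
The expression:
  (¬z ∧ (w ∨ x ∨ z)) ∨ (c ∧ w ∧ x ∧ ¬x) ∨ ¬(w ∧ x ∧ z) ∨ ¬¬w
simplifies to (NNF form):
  True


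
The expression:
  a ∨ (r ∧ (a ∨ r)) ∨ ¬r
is always true.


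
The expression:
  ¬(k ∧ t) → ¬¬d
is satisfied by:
  {d: True, t: True, k: True}
  {d: True, t: True, k: False}
  {d: True, k: True, t: False}
  {d: True, k: False, t: False}
  {t: True, k: True, d: False}


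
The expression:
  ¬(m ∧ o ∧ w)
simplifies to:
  ¬m ∨ ¬o ∨ ¬w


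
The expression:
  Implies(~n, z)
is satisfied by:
  {n: True, z: True}
  {n: True, z: False}
  {z: True, n: False}


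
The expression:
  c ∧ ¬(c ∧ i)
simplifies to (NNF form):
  c ∧ ¬i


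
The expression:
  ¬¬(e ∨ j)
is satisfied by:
  {e: True, j: True}
  {e: True, j: False}
  {j: True, e: False}


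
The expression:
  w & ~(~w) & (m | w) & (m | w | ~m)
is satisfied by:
  {w: True}


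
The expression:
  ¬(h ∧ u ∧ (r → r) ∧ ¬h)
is always true.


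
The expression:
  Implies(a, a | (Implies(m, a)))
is always true.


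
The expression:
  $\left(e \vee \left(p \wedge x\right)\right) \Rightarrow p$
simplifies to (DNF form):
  $p \vee \neg e$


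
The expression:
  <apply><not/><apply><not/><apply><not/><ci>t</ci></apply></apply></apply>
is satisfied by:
  {t: False}


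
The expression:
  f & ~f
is never true.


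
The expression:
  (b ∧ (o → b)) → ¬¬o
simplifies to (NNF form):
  o ∨ ¬b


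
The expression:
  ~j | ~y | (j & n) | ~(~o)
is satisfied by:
  {n: True, o: True, y: False, j: False}
  {n: True, o: False, y: False, j: False}
  {o: True, n: False, y: False, j: False}
  {n: False, o: False, y: False, j: False}
  {j: True, n: True, o: True, y: False}
  {j: True, n: True, o: False, y: False}
  {j: True, o: True, n: False, y: False}
  {j: True, o: False, n: False, y: False}
  {n: True, y: True, o: True, j: False}
  {n: True, y: True, o: False, j: False}
  {y: True, o: True, n: False, j: False}
  {y: True, n: False, o: False, j: False}
  {j: True, y: True, n: True, o: True}
  {j: True, y: True, n: True, o: False}
  {j: True, y: True, o: True, n: False}


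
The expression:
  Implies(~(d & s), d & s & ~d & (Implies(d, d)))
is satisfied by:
  {s: True, d: True}


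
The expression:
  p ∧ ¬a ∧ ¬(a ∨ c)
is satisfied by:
  {p: True, a: False, c: False}


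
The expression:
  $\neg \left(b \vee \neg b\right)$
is never true.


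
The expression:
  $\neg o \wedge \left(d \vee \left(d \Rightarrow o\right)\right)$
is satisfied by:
  {o: False}


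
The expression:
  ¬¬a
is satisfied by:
  {a: True}


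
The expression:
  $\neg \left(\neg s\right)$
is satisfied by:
  {s: True}


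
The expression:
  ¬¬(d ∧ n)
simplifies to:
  d ∧ n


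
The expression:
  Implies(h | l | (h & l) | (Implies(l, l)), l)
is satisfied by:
  {l: True}


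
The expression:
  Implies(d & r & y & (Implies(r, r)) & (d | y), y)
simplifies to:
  True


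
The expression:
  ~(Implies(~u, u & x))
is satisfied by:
  {u: False}


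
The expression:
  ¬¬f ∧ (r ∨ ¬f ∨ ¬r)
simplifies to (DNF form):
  f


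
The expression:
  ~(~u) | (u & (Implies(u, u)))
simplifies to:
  u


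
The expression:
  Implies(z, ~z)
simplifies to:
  ~z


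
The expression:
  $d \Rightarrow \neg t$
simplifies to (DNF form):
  $\neg d \vee \neg t$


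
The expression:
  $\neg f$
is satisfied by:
  {f: False}


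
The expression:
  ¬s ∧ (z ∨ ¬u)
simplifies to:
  ¬s ∧ (z ∨ ¬u)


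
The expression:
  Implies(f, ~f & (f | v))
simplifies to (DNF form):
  ~f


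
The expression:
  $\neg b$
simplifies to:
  $\neg b$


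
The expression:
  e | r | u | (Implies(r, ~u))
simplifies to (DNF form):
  True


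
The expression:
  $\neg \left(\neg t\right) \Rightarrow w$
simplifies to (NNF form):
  $w \vee \neg t$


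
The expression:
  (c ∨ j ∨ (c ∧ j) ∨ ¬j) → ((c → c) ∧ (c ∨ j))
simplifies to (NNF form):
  c ∨ j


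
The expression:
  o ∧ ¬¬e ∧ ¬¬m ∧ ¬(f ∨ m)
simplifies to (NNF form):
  False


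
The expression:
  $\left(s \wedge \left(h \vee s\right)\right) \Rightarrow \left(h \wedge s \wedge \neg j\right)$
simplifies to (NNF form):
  $\left(h \wedge \neg j\right) \vee \neg s$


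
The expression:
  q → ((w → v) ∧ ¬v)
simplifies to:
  (¬v ∧ ¬w) ∨ ¬q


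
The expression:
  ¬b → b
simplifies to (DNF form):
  b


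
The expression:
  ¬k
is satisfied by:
  {k: False}


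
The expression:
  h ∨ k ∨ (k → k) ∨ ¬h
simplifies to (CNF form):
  True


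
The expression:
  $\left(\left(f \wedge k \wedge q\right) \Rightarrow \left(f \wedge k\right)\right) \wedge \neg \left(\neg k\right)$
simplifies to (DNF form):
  $k$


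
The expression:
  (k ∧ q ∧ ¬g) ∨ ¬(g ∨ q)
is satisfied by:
  {k: True, g: False, q: False}
  {g: False, q: False, k: False}
  {k: True, q: True, g: False}


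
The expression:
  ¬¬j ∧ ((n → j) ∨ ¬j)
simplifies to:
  j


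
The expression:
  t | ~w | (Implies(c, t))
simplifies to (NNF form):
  t | ~c | ~w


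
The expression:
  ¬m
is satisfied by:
  {m: False}


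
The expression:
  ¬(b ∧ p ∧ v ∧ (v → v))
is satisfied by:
  {p: False, v: False, b: False}
  {b: True, p: False, v: False}
  {v: True, p: False, b: False}
  {b: True, v: True, p: False}
  {p: True, b: False, v: False}
  {b: True, p: True, v: False}
  {v: True, p: True, b: False}


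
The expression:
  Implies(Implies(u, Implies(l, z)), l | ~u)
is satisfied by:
  {l: True, u: False}
  {u: False, l: False}
  {u: True, l: True}


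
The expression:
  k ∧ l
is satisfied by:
  {k: True, l: True}


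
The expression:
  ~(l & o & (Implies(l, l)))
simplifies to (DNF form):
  ~l | ~o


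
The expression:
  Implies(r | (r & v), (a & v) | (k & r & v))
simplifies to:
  ~r | (a & v) | (k & v)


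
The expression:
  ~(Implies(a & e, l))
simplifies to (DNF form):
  a & e & ~l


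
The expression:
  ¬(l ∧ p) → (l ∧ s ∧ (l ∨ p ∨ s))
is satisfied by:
  {p: True, s: True, l: True}
  {p: True, l: True, s: False}
  {s: True, l: True, p: False}


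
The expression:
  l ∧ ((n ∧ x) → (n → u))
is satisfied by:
  {u: True, l: True, x: False, n: False}
  {l: True, u: False, x: False, n: False}
  {n: True, u: True, l: True, x: False}
  {n: True, l: True, u: False, x: False}
  {u: True, x: True, l: True, n: False}
  {x: True, l: True, n: False, u: False}
  {n: True, x: True, l: True, u: True}


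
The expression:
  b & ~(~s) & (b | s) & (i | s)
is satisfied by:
  {b: True, s: True}


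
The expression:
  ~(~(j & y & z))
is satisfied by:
  {z: True, j: True, y: True}


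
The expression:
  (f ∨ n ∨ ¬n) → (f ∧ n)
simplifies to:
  f ∧ n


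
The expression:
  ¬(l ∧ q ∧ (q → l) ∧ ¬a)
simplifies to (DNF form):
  a ∨ ¬l ∨ ¬q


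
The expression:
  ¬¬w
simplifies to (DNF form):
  w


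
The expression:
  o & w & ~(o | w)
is never true.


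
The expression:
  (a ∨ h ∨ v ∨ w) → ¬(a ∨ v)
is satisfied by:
  {v: False, a: False}


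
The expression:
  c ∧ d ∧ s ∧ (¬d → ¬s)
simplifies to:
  c ∧ d ∧ s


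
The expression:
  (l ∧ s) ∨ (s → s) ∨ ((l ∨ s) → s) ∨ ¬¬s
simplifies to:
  True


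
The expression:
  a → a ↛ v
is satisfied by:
  {v: False, a: False}
  {a: True, v: False}
  {v: True, a: False}


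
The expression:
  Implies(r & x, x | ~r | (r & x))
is always true.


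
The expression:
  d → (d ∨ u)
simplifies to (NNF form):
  True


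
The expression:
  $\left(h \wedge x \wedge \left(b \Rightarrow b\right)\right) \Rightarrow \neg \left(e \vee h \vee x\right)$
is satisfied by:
  {h: False, x: False}
  {x: True, h: False}
  {h: True, x: False}


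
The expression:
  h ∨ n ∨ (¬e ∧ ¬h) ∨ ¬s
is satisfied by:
  {h: True, n: True, s: False, e: False}
  {h: True, s: False, e: False, n: False}
  {n: True, s: False, e: False, h: False}
  {n: False, s: False, e: False, h: False}
  {h: True, e: True, n: True, s: False}
  {h: True, e: True, n: False, s: False}
  {e: True, n: True, h: False, s: False}
  {e: True, h: False, s: False, n: False}
  {n: True, h: True, s: True, e: False}
  {h: True, s: True, n: False, e: False}
  {n: True, s: True, h: False, e: False}
  {s: True, h: False, e: False, n: False}
  {h: True, e: True, s: True, n: True}
  {h: True, e: True, s: True, n: False}
  {e: True, s: True, n: True, h: False}


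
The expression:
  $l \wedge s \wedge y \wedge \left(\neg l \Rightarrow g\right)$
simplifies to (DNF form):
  $l \wedge s \wedge y$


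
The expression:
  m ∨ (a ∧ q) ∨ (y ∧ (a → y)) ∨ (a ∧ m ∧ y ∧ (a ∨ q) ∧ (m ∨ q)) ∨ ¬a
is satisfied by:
  {y: True, q: True, m: True, a: False}
  {y: True, q: True, m: False, a: False}
  {y: True, m: True, q: False, a: False}
  {y: True, m: False, q: False, a: False}
  {q: True, m: True, y: False, a: False}
  {q: True, y: False, m: False, a: False}
  {q: False, m: True, y: False, a: False}
  {q: False, y: False, m: False, a: False}
  {y: True, a: True, q: True, m: True}
  {y: True, a: True, q: True, m: False}
  {y: True, a: True, m: True, q: False}
  {y: True, a: True, m: False, q: False}
  {a: True, q: True, m: True, y: False}
  {a: True, q: True, m: False, y: False}
  {a: True, m: True, q: False, y: False}


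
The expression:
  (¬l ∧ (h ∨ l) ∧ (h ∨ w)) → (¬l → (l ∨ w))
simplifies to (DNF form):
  l ∨ w ∨ ¬h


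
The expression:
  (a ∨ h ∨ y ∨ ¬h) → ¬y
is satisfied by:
  {y: False}


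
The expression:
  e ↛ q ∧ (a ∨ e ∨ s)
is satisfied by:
  {e: True, q: False}


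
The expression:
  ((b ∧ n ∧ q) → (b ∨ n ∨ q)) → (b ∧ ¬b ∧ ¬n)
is never true.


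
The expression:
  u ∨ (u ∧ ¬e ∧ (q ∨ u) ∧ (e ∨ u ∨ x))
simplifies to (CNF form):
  u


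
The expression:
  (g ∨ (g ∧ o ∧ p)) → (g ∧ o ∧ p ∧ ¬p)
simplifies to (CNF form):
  ¬g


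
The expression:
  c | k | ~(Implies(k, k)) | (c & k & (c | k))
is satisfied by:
  {k: True, c: True}
  {k: True, c: False}
  {c: True, k: False}


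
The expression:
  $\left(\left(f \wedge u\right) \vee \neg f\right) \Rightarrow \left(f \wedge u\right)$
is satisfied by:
  {f: True}


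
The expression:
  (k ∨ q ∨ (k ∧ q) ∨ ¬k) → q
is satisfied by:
  {q: True}


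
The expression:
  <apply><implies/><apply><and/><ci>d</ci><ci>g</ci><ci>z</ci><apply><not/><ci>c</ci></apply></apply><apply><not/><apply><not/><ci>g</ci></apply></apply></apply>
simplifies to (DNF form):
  <true/>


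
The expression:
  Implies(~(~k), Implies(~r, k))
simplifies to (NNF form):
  True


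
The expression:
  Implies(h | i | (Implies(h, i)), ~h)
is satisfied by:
  {h: False}


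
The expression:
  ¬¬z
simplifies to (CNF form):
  z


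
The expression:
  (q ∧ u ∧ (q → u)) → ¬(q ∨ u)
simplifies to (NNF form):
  ¬q ∨ ¬u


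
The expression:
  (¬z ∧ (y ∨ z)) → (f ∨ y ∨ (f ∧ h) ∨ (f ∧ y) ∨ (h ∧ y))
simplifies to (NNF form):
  True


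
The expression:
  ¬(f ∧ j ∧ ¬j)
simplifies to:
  True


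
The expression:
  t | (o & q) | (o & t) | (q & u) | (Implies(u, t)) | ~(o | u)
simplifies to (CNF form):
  q | t | ~u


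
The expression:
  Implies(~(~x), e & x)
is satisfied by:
  {e: True, x: False}
  {x: False, e: False}
  {x: True, e: True}


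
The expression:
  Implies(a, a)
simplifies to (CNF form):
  True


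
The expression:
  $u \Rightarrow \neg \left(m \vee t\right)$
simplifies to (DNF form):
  $\left(\neg m \wedge \neg t\right) \vee \neg u$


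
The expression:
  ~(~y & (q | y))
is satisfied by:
  {y: True, q: False}
  {q: False, y: False}
  {q: True, y: True}


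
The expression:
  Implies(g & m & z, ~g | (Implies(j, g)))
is always true.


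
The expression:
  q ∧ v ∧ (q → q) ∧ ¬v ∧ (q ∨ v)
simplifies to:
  False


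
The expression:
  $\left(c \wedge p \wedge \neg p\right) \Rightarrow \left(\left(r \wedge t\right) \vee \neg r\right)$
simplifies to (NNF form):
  $\text{True}$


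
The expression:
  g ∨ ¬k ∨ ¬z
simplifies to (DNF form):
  g ∨ ¬k ∨ ¬z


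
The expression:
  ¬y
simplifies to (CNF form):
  ¬y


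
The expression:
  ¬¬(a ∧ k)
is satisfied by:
  {a: True, k: True}


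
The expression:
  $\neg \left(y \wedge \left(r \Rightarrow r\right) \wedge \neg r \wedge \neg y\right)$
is always true.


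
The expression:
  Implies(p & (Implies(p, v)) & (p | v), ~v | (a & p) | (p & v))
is always true.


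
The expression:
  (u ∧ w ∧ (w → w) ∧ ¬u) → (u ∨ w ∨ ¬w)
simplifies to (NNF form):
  True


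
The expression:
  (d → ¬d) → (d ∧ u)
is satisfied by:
  {d: True}


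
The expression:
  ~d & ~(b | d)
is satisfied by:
  {d: False, b: False}


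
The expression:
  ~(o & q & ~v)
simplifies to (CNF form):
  v | ~o | ~q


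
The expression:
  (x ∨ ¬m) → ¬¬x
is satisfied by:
  {x: True, m: True}
  {x: True, m: False}
  {m: True, x: False}


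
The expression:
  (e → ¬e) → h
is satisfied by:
  {e: True, h: True}
  {e: True, h: False}
  {h: True, e: False}


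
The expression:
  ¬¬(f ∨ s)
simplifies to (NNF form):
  f ∨ s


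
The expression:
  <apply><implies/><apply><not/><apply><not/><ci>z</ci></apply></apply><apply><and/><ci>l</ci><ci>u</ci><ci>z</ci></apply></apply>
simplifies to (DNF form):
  <apply><or/><apply><not/><ci>z</ci></apply><apply><and/><ci>l</ci><ci>u</ci></apply></apply>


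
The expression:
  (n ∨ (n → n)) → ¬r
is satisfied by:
  {r: False}


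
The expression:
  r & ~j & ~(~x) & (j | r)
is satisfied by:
  {r: True, x: True, j: False}


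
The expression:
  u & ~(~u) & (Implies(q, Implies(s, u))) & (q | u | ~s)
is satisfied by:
  {u: True}


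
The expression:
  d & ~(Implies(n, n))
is never true.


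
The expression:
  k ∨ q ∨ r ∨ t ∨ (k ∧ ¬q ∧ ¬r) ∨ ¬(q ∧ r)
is always true.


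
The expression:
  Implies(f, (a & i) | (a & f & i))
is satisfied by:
  {a: True, i: True, f: False}
  {a: True, i: False, f: False}
  {i: True, a: False, f: False}
  {a: False, i: False, f: False}
  {f: True, a: True, i: True}


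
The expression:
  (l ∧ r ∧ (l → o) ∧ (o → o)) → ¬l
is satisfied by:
  {l: False, o: False, r: False}
  {r: True, l: False, o: False}
  {o: True, l: False, r: False}
  {r: True, o: True, l: False}
  {l: True, r: False, o: False}
  {r: True, l: True, o: False}
  {o: True, l: True, r: False}


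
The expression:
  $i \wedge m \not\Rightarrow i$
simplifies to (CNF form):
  $\text{False}$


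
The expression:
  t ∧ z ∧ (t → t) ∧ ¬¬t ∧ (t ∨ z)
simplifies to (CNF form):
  t ∧ z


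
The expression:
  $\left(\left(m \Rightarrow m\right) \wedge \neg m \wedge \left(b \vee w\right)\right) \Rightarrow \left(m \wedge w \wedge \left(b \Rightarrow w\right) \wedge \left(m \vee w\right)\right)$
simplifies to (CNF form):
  $\left(m \vee \neg b\right) \wedge \left(m \vee \neg w\right)$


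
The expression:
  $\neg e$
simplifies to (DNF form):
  $\neg e$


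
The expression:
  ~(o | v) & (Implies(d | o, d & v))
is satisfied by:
  {d: False, v: False, o: False}


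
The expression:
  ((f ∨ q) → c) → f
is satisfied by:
  {q: True, f: True, c: False}
  {f: True, c: False, q: False}
  {q: True, f: True, c: True}
  {f: True, c: True, q: False}
  {q: True, c: False, f: False}


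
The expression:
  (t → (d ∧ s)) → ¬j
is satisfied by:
  {t: True, d: False, s: False, j: False}
  {t: True, s: True, d: False, j: False}
  {t: True, d: True, s: False, j: False}
  {t: True, s: True, d: True, j: False}
  {t: False, d: False, s: False, j: False}
  {s: True, t: False, d: False, j: False}
  {d: True, t: False, s: False, j: False}
  {s: True, d: True, t: False, j: False}
  {j: True, t: True, d: False, s: False}
  {j: True, s: True, t: True, d: False}
  {j: True, t: True, d: True, s: False}


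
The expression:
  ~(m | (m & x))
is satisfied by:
  {m: False}


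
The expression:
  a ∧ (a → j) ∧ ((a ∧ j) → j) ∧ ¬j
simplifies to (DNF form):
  False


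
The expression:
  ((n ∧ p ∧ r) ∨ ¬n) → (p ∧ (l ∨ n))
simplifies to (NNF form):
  n ∨ (l ∧ p)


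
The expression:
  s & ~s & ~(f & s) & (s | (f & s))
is never true.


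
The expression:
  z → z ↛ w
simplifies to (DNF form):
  ¬w ∨ ¬z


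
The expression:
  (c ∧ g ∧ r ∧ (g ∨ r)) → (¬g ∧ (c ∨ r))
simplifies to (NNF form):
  ¬c ∨ ¬g ∨ ¬r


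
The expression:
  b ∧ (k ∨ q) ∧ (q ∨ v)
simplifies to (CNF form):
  b ∧ (k ∨ q) ∧ (q ∨ v)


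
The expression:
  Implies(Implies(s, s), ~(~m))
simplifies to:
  m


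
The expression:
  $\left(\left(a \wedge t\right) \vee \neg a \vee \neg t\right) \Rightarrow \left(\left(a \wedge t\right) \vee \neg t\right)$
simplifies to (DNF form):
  $a \vee \neg t$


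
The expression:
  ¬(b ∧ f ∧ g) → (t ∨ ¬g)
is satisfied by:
  {b: True, t: True, f: True, g: False}
  {b: True, t: True, f: False, g: False}
  {t: True, f: True, g: False, b: False}
  {t: True, f: False, g: False, b: False}
  {b: True, f: True, g: False, t: False}
  {b: True, f: False, g: False, t: False}
  {f: True, b: False, g: False, t: False}
  {f: False, b: False, g: False, t: False}
  {b: True, t: True, g: True, f: True}
  {b: True, t: True, g: True, f: False}
  {t: True, g: True, f: True, b: False}
  {t: True, g: True, f: False, b: False}
  {b: True, g: True, f: True, t: False}


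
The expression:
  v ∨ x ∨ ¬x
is always true.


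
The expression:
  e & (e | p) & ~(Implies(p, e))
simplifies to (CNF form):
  False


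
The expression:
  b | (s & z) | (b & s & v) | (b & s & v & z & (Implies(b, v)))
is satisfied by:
  {b: True, z: True, s: True}
  {b: True, z: True, s: False}
  {b: True, s: True, z: False}
  {b: True, s: False, z: False}
  {z: True, s: True, b: False}


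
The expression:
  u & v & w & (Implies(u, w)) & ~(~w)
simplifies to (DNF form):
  u & v & w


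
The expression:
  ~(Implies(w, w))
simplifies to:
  False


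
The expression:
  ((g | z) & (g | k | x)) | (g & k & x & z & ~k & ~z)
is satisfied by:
  {x: True, z: True, g: True, k: True}
  {x: True, z: True, g: True, k: False}
  {z: True, g: True, k: True, x: False}
  {z: True, g: True, k: False, x: False}
  {x: True, g: True, k: True, z: False}
  {x: True, g: True, k: False, z: False}
  {g: True, k: True, x: False, z: False}
  {g: True, x: False, k: False, z: False}
  {x: True, z: True, k: True, g: False}
  {x: True, z: True, k: False, g: False}
  {z: True, k: True, g: False, x: False}


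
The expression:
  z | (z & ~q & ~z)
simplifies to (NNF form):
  z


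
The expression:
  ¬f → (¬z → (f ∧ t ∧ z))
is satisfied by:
  {z: True, f: True}
  {z: True, f: False}
  {f: True, z: False}


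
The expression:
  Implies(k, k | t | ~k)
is always true.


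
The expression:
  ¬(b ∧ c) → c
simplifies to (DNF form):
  c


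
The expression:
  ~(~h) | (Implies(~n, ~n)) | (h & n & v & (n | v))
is always true.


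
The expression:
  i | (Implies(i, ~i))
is always true.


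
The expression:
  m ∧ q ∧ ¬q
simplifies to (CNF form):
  False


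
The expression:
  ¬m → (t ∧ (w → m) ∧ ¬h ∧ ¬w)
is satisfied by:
  {m: True, t: True, h: False, w: False}
  {m: True, h: False, t: False, w: False}
  {m: True, w: True, t: True, h: False}
  {m: True, w: True, h: False, t: False}
  {m: True, t: True, h: True, w: False}
  {m: True, h: True, t: False, w: False}
  {m: True, w: True, h: True, t: True}
  {m: True, w: True, h: True, t: False}
  {t: True, w: False, h: False, m: False}


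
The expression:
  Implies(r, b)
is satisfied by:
  {b: True, r: False}
  {r: False, b: False}
  {r: True, b: True}


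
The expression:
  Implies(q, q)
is always true.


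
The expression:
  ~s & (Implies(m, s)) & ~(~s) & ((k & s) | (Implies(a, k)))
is never true.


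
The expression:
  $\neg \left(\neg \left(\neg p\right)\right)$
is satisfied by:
  {p: False}


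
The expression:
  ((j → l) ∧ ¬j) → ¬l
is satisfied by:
  {j: True, l: False}
  {l: False, j: False}
  {l: True, j: True}


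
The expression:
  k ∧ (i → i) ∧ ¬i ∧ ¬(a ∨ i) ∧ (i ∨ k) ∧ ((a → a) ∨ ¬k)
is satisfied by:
  {k: True, i: False, a: False}


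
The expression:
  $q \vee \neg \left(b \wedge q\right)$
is always true.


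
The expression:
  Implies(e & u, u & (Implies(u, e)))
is always true.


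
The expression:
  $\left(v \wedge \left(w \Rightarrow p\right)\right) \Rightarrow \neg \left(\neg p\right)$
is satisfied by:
  {w: True, p: True, v: False}
  {w: True, v: False, p: False}
  {p: True, v: False, w: False}
  {p: False, v: False, w: False}
  {w: True, p: True, v: True}
  {w: True, v: True, p: False}
  {p: True, v: True, w: False}


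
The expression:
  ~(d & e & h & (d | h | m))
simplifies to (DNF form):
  ~d | ~e | ~h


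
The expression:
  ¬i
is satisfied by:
  {i: False}


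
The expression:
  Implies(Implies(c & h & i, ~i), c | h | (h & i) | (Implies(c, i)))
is always true.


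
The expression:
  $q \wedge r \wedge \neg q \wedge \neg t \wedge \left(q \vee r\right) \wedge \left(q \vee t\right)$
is never true.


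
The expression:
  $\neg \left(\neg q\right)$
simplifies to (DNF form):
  $q$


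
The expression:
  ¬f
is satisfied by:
  {f: False}


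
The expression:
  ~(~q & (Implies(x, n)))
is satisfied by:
  {q: True, x: True, n: False}
  {q: True, x: False, n: False}
  {n: True, q: True, x: True}
  {n: True, q: True, x: False}
  {x: True, n: False, q: False}


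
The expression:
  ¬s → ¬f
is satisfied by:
  {s: True, f: False}
  {f: False, s: False}
  {f: True, s: True}


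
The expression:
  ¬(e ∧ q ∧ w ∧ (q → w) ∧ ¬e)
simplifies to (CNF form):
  True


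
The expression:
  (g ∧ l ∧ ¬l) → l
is always true.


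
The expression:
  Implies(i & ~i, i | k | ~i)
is always true.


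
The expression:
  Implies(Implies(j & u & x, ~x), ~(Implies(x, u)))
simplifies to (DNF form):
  (j & x) | (x & ~u)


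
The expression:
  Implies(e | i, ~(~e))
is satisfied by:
  {e: True, i: False}
  {i: False, e: False}
  {i: True, e: True}


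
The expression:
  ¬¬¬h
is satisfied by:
  {h: False}


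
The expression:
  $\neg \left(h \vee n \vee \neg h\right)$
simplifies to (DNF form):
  $\text{False}$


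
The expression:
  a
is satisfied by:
  {a: True}


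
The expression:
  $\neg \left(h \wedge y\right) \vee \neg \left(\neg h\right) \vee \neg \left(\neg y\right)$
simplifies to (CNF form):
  $\text{True}$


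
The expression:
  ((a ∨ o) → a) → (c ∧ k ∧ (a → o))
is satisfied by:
  {k: True, o: True, c: True, a: False}
  {k: True, o: True, a: False, c: False}
  {o: True, c: True, a: False, k: False}
  {o: True, a: False, c: False, k: False}
  {k: True, c: True, a: False, o: False}
  {k: True, o: True, a: True, c: True}


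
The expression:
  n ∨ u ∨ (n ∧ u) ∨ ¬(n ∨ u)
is always true.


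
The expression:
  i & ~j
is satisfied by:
  {i: True, j: False}


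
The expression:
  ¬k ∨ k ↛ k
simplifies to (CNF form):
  ¬k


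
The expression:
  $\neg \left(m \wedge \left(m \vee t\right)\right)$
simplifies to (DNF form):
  $\neg m$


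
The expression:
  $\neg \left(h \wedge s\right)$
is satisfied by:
  {s: False, h: False}
  {h: True, s: False}
  {s: True, h: False}


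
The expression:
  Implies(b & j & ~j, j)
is always true.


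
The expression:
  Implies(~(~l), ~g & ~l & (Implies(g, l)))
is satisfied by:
  {l: False}


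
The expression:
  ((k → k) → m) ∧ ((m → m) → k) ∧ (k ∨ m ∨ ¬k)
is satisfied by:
  {m: True, k: True}


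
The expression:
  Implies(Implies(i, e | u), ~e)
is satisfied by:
  {e: False}


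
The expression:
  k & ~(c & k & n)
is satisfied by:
  {k: True, c: False, n: False}
  {n: True, k: True, c: False}
  {c: True, k: True, n: False}


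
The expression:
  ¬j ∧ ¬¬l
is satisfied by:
  {l: True, j: False}


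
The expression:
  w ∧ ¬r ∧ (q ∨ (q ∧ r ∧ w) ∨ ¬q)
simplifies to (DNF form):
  w ∧ ¬r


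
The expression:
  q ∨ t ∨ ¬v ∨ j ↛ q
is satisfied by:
  {t: True, q: True, j: True, v: False}
  {t: True, q: True, j: False, v: False}
  {t: True, j: True, v: False, q: False}
  {t: True, j: False, v: False, q: False}
  {q: True, j: True, v: False, t: False}
  {q: True, j: False, v: False, t: False}
  {j: True, q: False, v: False, t: False}
  {j: False, q: False, v: False, t: False}
  {t: True, q: True, v: True, j: True}
  {t: True, q: True, v: True, j: False}
  {t: True, v: True, j: True, q: False}
  {t: True, v: True, j: False, q: False}
  {v: True, q: True, j: True, t: False}
  {v: True, q: True, j: False, t: False}
  {v: True, j: True, q: False, t: False}


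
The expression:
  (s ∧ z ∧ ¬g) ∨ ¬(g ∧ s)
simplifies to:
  ¬g ∨ ¬s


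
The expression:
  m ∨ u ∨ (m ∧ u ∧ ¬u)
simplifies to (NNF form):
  m ∨ u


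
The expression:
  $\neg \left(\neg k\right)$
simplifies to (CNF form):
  $k$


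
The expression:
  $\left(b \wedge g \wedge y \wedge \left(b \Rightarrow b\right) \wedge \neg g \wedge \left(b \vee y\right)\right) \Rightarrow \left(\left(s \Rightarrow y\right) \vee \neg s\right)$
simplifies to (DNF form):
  $\text{True}$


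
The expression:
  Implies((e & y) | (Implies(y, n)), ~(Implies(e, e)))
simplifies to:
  y & ~e & ~n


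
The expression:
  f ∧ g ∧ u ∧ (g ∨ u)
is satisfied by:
  {g: True, u: True, f: True}


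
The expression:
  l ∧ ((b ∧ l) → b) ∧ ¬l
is never true.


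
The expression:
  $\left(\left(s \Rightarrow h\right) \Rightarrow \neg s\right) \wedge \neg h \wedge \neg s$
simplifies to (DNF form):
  $\neg h \wedge \neg s$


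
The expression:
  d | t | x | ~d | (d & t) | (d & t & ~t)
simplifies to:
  True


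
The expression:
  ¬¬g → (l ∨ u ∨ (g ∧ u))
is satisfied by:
  {l: True, u: True, g: False}
  {l: True, g: False, u: False}
  {u: True, g: False, l: False}
  {u: False, g: False, l: False}
  {l: True, u: True, g: True}
  {l: True, g: True, u: False}
  {u: True, g: True, l: False}


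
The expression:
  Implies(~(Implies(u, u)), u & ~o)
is always true.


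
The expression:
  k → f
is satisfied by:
  {f: True, k: False}
  {k: False, f: False}
  {k: True, f: True}


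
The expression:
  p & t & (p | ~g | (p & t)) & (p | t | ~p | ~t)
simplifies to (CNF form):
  p & t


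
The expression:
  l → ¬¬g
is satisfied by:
  {g: True, l: False}
  {l: False, g: False}
  {l: True, g: True}


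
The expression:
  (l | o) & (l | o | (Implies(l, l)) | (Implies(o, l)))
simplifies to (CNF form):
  l | o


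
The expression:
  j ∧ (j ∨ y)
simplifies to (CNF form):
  j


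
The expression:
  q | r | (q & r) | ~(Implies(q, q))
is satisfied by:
  {r: True, q: True}
  {r: True, q: False}
  {q: True, r: False}


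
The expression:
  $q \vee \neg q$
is always true.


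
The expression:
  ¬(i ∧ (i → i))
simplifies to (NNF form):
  ¬i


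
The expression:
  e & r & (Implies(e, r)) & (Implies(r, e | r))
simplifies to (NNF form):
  e & r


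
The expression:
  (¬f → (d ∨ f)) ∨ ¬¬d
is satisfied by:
  {d: True, f: True}
  {d: True, f: False}
  {f: True, d: False}


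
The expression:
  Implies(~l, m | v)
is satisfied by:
  {v: True, m: True, l: True}
  {v: True, m: True, l: False}
  {v: True, l: True, m: False}
  {v: True, l: False, m: False}
  {m: True, l: True, v: False}
  {m: True, l: False, v: False}
  {l: True, m: False, v: False}


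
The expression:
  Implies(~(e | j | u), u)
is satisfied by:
  {e: True, u: True, j: True}
  {e: True, u: True, j: False}
  {e: True, j: True, u: False}
  {e: True, j: False, u: False}
  {u: True, j: True, e: False}
  {u: True, j: False, e: False}
  {j: True, u: False, e: False}


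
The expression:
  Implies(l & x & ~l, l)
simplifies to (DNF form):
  True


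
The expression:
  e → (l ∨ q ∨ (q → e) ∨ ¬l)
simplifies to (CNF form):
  True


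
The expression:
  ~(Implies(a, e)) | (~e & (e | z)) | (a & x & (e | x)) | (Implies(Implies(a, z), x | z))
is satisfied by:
  {a: True, x: True, z: True}
  {a: True, x: True, z: False}
  {a: True, z: True, x: False}
  {a: True, z: False, x: False}
  {x: True, z: True, a: False}
  {x: True, z: False, a: False}
  {z: True, x: False, a: False}


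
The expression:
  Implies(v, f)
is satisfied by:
  {f: True, v: False}
  {v: False, f: False}
  {v: True, f: True}


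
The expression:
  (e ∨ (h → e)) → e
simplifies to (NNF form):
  e ∨ h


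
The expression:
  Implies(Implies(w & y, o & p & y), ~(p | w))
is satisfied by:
  {y: True, p: False, o: False, w: False}
  {y: False, p: False, o: False, w: False}
  {y: True, w: True, p: False, o: False}
  {y: True, o: True, w: False, p: False}
  {o: True, w: False, p: False, y: False}
  {y: True, w: True, o: True, p: False}
  {y: True, w: True, p: True, o: False}


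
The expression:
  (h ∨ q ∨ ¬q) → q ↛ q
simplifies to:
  False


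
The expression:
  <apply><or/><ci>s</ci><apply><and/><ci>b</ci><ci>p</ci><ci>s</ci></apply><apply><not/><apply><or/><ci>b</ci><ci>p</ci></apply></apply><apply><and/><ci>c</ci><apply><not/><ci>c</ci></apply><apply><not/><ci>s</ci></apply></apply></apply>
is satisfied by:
  {s: True, p: False, b: False}
  {b: True, s: True, p: False}
  {s: True, p: True, b: False}
  {b: True, s: True, p: True}
  {b: False, p: False, s: False}


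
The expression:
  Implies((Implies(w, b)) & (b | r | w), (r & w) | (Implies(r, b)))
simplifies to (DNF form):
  b | w | ~r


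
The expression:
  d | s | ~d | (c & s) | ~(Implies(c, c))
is always true.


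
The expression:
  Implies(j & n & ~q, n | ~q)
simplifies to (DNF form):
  True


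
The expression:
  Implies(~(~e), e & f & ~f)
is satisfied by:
  {e: False}


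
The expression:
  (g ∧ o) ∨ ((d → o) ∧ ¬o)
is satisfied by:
  {g: True, o: False, d: False}
  {g: False, o: False, d: False}
  {o: True, g: True, d: False}
  {d: True, o: True, g: True}


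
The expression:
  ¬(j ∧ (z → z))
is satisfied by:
  {j: False}


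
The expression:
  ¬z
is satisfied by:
  {z: False}


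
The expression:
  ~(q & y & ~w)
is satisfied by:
  {w: True, q: False, y: False}
  {w: False, q: False, y: False}
  {y: True, w: True, q: False}
  {y: True, w: False, q: False}
  {q: True, w: True, y: False}
  {q: True, w: False, y: False}
  {q: True, y: True, w: True}


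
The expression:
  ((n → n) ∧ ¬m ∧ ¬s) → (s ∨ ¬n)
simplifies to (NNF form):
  m ∨ s ∨ ¬n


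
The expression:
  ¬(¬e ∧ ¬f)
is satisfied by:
  {e: True, f: True}
  {e: True, f: False}
  {f: True, e: False}


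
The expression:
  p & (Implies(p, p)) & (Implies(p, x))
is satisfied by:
  {p: True, x: True}


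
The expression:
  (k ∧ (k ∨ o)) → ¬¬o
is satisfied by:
  {o: True, k: False}
  {k: False, o: False}
  {k: True, o: True}


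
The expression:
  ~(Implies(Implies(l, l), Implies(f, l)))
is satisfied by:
  {f: True, l: False}


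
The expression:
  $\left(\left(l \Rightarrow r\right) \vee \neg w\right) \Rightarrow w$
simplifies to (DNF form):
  $w$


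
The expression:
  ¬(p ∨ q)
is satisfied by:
  {q: False, p: False}


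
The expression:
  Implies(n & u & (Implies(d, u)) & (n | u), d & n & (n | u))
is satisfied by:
  {d: True, u: False, n: False}
  {u: False, n: False, d: False}
  {n: True, d: True, u: False}
  {n: True, u: False, d: False}
  {d: True, u: True, n: False}
  {u: True, d: False, n: False}
  {n: True, u: True, d: True}


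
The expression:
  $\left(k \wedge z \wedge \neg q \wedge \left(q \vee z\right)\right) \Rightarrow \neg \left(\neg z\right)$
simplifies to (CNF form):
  $\text{True}$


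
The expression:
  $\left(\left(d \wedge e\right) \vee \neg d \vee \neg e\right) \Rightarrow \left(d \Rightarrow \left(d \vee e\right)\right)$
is always true.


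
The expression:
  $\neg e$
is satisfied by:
  {e: False}


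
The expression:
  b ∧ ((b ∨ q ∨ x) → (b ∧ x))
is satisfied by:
  {b: True, x: True}


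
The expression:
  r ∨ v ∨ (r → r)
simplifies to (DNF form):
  True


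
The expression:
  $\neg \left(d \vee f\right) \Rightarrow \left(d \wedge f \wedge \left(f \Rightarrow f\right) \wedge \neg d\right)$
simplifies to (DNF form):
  $d \vee f$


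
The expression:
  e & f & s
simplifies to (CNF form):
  e & f & s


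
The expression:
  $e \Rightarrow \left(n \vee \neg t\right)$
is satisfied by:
  {n: True, e: False, t: False}
  {e: False, t: False, n: False}
  {n: True, t: True, e: False}
  {t: True, e: False, n: False}
  {n: True, e: True, t: False}
  {e: True, n: False, t: False}
  {n: True, t: True, e: True}


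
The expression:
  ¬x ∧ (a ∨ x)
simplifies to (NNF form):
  a ∧ ¬x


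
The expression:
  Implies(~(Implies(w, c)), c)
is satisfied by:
  {c: True, w: False}
  {w: False, c: False}
  {w: True, c: True}


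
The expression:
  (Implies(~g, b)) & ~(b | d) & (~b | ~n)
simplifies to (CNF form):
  g & ~b & ~d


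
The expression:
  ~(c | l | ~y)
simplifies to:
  y & ~c & ~l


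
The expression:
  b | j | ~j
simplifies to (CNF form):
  True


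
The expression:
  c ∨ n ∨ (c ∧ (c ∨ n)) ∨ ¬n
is always true.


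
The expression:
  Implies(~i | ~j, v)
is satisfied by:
  {i: True, v: True, j: True}
  {i: True, v: True, j: False}
  {v: True, j: True, i: False}
  {v: True, j: False, i: False}
  {i: True, j: True, v: False}


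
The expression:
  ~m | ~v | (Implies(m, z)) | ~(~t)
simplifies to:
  t | z | ~m | ~v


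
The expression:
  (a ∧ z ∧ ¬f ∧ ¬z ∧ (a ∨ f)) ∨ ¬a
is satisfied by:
  {a: False}


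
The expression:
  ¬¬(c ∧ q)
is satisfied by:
  {c: True, q: True}


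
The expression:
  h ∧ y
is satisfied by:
  {h: True, y: True}


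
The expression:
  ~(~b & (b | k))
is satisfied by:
  {b: True, k: False}
  {k: False, b: False}
  {k: True, b: True}


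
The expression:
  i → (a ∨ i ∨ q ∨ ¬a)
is always true.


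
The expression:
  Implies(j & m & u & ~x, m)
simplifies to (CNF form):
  True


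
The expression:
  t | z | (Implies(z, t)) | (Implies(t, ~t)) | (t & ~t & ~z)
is always true.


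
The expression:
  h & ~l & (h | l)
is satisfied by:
  {h: True, l: False}


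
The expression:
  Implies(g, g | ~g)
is always true.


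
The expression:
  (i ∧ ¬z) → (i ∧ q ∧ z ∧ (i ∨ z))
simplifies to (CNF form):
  z ∨ ¬i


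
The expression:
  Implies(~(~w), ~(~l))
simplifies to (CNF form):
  l | ~w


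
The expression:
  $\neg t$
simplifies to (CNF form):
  $\neg t$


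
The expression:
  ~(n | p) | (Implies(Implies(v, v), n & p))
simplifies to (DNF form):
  (n & p) | (~n & ~p)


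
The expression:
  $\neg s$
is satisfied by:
  {s: False}


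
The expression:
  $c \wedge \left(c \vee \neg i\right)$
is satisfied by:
  {c: True}


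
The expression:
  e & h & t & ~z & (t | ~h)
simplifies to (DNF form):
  e & h & t & ~z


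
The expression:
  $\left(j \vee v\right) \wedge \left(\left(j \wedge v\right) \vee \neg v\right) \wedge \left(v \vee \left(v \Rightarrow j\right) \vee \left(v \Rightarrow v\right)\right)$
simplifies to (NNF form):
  $j$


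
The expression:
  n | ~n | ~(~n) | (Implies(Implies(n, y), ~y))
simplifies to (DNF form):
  True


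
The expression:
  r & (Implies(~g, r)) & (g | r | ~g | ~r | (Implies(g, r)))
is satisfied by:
  {r: True}


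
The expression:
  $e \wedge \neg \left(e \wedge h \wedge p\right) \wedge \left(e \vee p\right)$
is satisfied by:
  {e: True, p: False, h: False}
  {e: True, h: True, p: False}
  {e: True, p: True, h: False}


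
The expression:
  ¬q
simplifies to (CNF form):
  ¬q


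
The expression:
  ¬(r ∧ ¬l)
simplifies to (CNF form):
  l ∨ ¬r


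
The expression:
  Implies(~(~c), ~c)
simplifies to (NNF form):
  ~c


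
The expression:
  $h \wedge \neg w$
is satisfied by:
  {h: True, w: False}


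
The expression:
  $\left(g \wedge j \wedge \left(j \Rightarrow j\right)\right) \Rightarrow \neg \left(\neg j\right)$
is always true.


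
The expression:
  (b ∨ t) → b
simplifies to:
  b ∨ ¬t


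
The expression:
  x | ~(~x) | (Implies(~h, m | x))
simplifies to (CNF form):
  h | m | x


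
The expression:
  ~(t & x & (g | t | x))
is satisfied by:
  {t: False, x: False}
  {x: True, t: False}
  {t: True, x: False}


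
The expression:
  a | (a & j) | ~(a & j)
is always true.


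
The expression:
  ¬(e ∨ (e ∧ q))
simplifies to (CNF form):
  ¬e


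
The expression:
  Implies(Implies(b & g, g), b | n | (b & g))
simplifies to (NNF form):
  b | n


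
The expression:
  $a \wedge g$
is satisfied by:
  {a: True, g: True}


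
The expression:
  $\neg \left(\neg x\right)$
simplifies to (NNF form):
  $x$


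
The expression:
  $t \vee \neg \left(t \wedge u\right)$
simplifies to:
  $\text{True}$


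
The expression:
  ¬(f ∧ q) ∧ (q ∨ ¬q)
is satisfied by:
  {q: False, f: False}
  {f: True, q: False}
  {q: True, f: False}


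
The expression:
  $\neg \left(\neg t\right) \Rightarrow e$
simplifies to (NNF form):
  $e \vee \neg t$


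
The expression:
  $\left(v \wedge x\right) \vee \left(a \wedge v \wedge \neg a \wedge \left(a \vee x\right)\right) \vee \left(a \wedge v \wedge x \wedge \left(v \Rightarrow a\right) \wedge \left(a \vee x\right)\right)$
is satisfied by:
  {x: True, v: True}


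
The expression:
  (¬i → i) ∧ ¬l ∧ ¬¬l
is never true.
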